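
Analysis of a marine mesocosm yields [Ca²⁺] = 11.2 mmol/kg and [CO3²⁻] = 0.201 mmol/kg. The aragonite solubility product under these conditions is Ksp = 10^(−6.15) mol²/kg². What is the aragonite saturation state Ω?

Ksp = 10^(−6.15) = 7.079×10^-7
Ω = [Ca²⁺][CO3²⁻]/Ksp = (11.2×10^-3)(0.201×10^-3) / 7.079×10^-7 = 3.18

Ω = 3.18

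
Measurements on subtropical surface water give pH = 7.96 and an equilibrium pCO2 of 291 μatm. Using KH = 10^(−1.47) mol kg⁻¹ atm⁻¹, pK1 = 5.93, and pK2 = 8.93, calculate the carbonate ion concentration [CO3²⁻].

[CO3²⁻] = 0.113 mmol/kg

[CO2*] = KH · pCO2 = 10^(−1.47) × 291×10^-6 = 9.860×10^-6 mol/kg
α₀ = 1/(1 + K1/[H⁺] + K1K2/[H⁺]²) = 1/(1 + 10^+2.03 + 10^+1.06) = 0.008359
DIC = [CO2*]/α₀ = 9.860×10^-6 / 0.008359 = 1.180 mmol/kg
[CO3²⁻] = α₂·DIC; α₂ = 0.09597, so [CO3²⁻] = 0.09597 × 1.180 = 0.113 mmol/kg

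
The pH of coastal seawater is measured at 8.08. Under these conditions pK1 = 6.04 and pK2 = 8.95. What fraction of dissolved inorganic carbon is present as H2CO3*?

α₀ = 1 / (1 + K1/[H⁺] + K1K2/[H⁺]²) = 1 / (1 + 10^+2.04 + 10^+1.17)
   = 1 / (1 + 109.65 + 14.791) = 1/125.44 = 0.007972

α₀ = 0.00797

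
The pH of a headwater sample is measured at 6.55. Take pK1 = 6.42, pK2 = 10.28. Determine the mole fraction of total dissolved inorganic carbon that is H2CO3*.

α₀ = 1 / (1 + K1/[H⁺] + K1K2/[H⁺]²) = 1 / (1 + 10^+0.13 + 10^-3.60)
   = 1 / (1 + 1.3490 + 0.00025119) = 1/2.3492 = 0.4257

α₀ = 0.426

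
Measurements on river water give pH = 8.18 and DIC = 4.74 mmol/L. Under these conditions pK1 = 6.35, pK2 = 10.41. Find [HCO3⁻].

α₁ = 1 / (1 + [H⁺]/K1 + K2/[H⁺]) = 1 / (1 + 10^-1.83 + 10^-2.23)
   = 1 / (1 + 0.014791 + 0.0058884) = 1/1.0207 = 0.9797
[HCO3⁻] = α₁ × DIC = 0.9797 × 4.74 = 4.64 mmol/L

[HCO3⁻] = 4.64 mmol/L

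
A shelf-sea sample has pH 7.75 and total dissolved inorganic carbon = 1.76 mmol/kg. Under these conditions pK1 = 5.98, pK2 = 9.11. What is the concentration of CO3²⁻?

α₂ = 1 / (1 + [H⁺]/K2 + [H⁺]²/(K1K2)) = 1 / (1 + 10^+1.36 + 10^-0.41)
   = 1 / (1 + 22.909 + 0.38905) = 1/24.298 = 0.04116
[CO3²⁻] = α₂ × DIC = 0.04116 × 1.76 = 0.0724 mmol/kg

[CO3²⁻] = 0.0724 mmol/kg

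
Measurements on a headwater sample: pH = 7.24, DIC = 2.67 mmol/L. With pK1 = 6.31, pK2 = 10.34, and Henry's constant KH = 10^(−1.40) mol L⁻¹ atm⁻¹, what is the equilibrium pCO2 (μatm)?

α₀ = 1 / (1 + K1/[H⁺] + K1K2/[H⁺]²) = 1 / (1 + 10^+0.93 + 10^-2.17)
   = 1 / (1 + 8.5114 + 0.0067608) = 1/9.5181 = 0.1051
[CO2*] = α₀ × DIC = 0.1051 × 2.67 = 0.2805 mmol/L
pCO2 = [CO2*]/KH = 2.805×10^-4 / 3.981×10^-2 = 7050 μatm

pCO2 = 7050 μatm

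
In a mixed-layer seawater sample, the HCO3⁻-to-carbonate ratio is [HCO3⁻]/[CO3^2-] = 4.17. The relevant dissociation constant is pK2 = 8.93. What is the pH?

From K2 = [H⁺][CO3^2-]/[HCO3⁻]:  pH = pK2 − log₁₀([HCO3⁻]/[CO3^2-])
log₁₀(4.17) = +0.620
pH = 8.93 − (+0.620) = 8.31

pH = 8.31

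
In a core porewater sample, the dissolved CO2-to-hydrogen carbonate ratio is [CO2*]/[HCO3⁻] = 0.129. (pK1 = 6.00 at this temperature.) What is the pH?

pH = 6.89

From K1 = [H⁺][HCO3⁻]/[CO2*]:  pH = pK1 − log₁₀([CO2*]/[HCO3⁻])
log₁₀(0.129) = -0.889
pH = 6.00 − (-0.889) = 6.89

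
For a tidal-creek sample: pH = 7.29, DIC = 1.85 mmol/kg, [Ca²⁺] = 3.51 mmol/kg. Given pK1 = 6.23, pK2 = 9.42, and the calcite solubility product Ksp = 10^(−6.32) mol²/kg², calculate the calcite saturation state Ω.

α₂ = 1 / (1 + [H⁺]/K2 + [H⁺]²/(K1K2)) = 1 / (1 + 10^+2.13 + 10^+1.07)
   = 1 / (1 + 134.90 + 11.749) = 1/147.65 = 0.006773
[CO3²⁻] = α₂ × DIC = 0.006773 × 1.85 = 0.01253 mmol/kg = 12.53 μmol/kg
Ksp = 10^(−6.32) = 4.786×10^-7
Ω = [Ca²⁺][CO3²⁻]/Ksp = (3.51×10^-3)(1.253×10^-5) / 4.786×10^-7 = 0.0919

Ω = 0.0919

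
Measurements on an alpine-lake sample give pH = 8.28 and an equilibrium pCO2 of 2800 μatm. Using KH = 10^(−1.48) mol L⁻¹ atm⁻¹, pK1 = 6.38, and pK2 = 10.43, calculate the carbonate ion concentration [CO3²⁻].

[CO3²⁻] = 0.0521 mmol/L

[CO2*] = KH · pCO2 = 10^(−1.48) × 2800×10^-6 = 9.272×10^-5 mol/L
α₀ = 1/(1 + K1/[H⁺] + K1K2/[H⁺]²) = 1/(1 + 10^+1.90 + 10^-0.25) = 0.01235
DIC = [CO2*]/α₀ = 9.272×10^-5 / 0.01235 = 7.510 mmol/L
[CO3²⁻] = α₂·DIC; α₂ = 0.006943, so [CO3²⁻] = 0.006943 × 7.510 = 0.0521 mmol/L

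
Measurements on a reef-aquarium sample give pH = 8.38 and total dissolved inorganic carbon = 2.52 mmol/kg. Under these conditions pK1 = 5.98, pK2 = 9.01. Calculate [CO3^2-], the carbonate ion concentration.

[CO3²⁻] = 0.477 mmol/kg

α₂ = 1 / (1 + [H⁺]/K2 + [H⁺]²/(K1K2)) = 1 / (1 + 10^+0.63 + 10^-1.77)
   = 1 / (1 + 4.2658 + 0.016982) = 1/5.2828 = 0.1893
[CO3²⁻] = α₂ × DIC = 0.1893 × 2.52 = 0.477 mmol/kg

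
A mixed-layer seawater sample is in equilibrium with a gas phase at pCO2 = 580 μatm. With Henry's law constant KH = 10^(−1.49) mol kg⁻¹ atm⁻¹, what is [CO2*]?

KH = 10^(−1.49) = 3.236×10^-2 mol kg⁻¹ atm⁻¹
[CO2*] = KH · pCO2 = 3.236×10^-2 × 580×10^-6 atm = 1.88×10^-5 mol/kg

[CO2*] = 18.8 μmol/kg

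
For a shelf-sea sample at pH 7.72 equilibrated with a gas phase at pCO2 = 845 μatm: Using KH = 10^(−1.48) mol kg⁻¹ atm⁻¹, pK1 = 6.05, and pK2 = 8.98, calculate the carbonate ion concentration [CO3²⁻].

[CO3²⁻] = 0.0719 mmol/kg

[CO2*] = KH · pCO2 = 10^(−1.48) × 845×10^-6 = 2.798×10^-5 mol/kg
α₀ = 1/(1 + K1/[H⁺] + K1K2/[H⁺]²) = 1/(1 + 10^+1.67 + 10^+0.41) = 0.01986
DIC = [CO2*]/α₀ = 2.798×10^-5 / 0.01986 = 1.409 mmol/kg
[CO3²⁻] = α₂·DIC; α₂ = 0.05106, so [CO3²⁻] = 0.05106 × 1.409 = 0.0719 mmol/kg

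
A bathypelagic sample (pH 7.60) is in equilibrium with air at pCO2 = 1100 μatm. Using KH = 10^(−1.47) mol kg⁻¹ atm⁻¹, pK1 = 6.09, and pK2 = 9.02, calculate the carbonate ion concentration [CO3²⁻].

[CO3²⁻] = 0.0459 mmol/kg

[CO2*] = KH · pCO2 = 10^(−1.47) × 1100×10^-6 = 3.727×10^-5 mol/kg
α₀ = 1/(1 + K1/[H⁺] + K1K2/[H⁺]²) = 1/(1 + 10^+1.51 + 10^+0.09) = 0.02891
DIC = [CO2*]/α₀ = 3.727×10^-5 / 0.02891 = 1.289 mmol/kg
[CO3²⁻] = α₂·DIC; α₂ = 0.03557, so [CO3²⁻] = 0.03557 × 1.289 = 0.0459 mmol/kg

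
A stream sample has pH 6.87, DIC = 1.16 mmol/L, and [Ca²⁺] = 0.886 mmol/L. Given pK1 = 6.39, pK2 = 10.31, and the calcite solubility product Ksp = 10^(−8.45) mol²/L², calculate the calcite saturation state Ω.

α₂ = 1 / (1 + [H⁺]/K2 + [H⁺]²/(K1K2)) = 1 / (1 + 10^+3.44 + 10^+2.96)
   = 1 / (1 + 2754.2 + 912.01) = 1/3667.2 = 0.0002727
[CO3²⁻] = α₂ × DIC = 0.0002727 × 1.16 = 0.0003163 mmol/L = 0.3163 μmol/L
Ksp = 10^(−8.45) = 3.548×10^-9
Ω = [Ca²⁺][CO3²⁻]/Ksp = (0.886×10^-3)(3.163×10^-7) / 3.548×10^-9 = 0.0790

Ω = 0.0790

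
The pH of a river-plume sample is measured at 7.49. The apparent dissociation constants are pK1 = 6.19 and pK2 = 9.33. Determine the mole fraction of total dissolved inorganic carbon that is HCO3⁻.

α₁ = 0.939

α₁ = 1 / (1 + [H⁺]/K1 + K2/[H⁺]) = 1 / (1 + 10^-1.30 + 10^-1.84)
   = 1 / (1 + 0.050119 + 0.014454) = 1/1.0646 = 0.9393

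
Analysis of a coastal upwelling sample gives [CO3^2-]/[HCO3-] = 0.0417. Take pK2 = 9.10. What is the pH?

pH = 7.72

From K2 = [H⁺][CO3^2-]/[HCO3-]:  pH = pK2 + log₁₀([CO3^2-]/[HCO3-])
log₁₀(0.0417) = -1.380
pH = 9.10 + (-1.380) = 7.72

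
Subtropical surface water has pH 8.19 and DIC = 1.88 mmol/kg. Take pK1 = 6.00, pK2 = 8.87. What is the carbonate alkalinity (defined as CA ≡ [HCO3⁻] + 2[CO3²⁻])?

CA = [HCO3⁻] + 2[CO3²⁻] = (α₁ + 2α₂)·DIC
At pH 8.19: [H⁺]/K1 = 10^-2.19 = 0.0064565, K2/[H⁺] = 10^-0.68 = 0.20893
α₁ = 1/(1 + 0.0064565 + 0.20893) = 1/1.2154 = 0.8228; α₂ = α₁·K2/[H⁺] = 0.1719
α₁ + 2α₂ = 1.1666
CA = 1.1666 × 1.88 = 2.19 mmol/kg

CA = 2.19 mmol/kg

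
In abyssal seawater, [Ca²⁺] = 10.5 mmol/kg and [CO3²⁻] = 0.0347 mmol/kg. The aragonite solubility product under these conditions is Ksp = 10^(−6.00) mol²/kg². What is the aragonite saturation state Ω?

Ω = 0.364

Ksp = 10^(−6.00) = 1.000×10^-6
Ω = [Ca²⁺][CO3²⁻]/Ksp = (10.5×10^-3)(0.0347×10^-3) / 1.000×10^-6 = 0.364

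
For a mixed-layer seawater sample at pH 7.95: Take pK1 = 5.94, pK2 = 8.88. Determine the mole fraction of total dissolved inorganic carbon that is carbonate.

α₂ = 0.104

α₂ = 1 / (1 + [H⁺]/K2 + [H⁺]²/(K1K2)) = 1 / (1 + 10^+0.93 + 10^-1.08)
   = 1 / (1 + 8.5114 + 0.083176) = 1/9.5946 = 0.1042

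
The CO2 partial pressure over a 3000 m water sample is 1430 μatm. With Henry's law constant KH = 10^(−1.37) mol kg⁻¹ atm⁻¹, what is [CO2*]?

[CO2*] = 61.0 μmol/kg

KH = 10^(−1.37) = 4.266×10^-2 mol kg⁻¹ atm⁻¹
[CO2*] = KH · pCO2 = 4.266×10^-2 × 1430×10^-6 atm = 6.10×10^-5 mol/kg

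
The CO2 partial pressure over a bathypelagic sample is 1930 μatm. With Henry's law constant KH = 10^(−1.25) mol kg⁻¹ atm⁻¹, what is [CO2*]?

[CO2*] = 109 μmol/kg

KH = 10^(−1.25) = 5.623×10^-2 mol kg⁻¹ atm⁻¹
[CO2*] = KH · pCO2 = 5.623×10^-2 × 1930×10^-6 atm = 1.09×10^-4 mol/kg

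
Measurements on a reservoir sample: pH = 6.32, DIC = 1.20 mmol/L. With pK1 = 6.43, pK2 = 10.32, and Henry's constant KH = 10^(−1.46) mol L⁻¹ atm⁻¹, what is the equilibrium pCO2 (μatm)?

α₀ = 1 / (1 + K1/[H⁺] + K1K2/[H⁺]²) = 1 / (1 + 10^-0.11 + 10^-4.11)
   = 1 / (1 + 0.77625 + 7.7625×10^-5) = 1/1.7763 = 0.5630
[CO2*] = α₀ × DIC = 0.5630 × 1.20 = 0.6756 mmol/L
pCO2 = [CO2*]/KH = 6.756×10^-4 / 3.467×10^-2 = 1.95×10^4 μatm

pCO2 = 1.95×10^4 μatm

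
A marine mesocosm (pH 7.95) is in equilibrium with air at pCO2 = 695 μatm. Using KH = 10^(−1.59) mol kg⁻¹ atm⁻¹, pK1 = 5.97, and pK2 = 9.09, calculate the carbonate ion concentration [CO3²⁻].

[CO2*] = KH · pCO2 = 10^(−1.59) × 695×10^-6 = 1.786×10^-5 mol/kg
α₀ = 1/(1 + K1/[H⁺] + K1K2/[H⁺]²) = 1/(1 + 10^+1.98 + 10^+0.84) = 0.009670
DIC = [CO2*]/α₀ = 1.786×10^-5 / 0.009670 = 1.847 mmol/kg
[CO3²⁻] = α₂·DIC; α₂ = 0.06690, so [CO3²⁻] = 0.06690 × 1.847 = 0.124 mmol/kg

[CO3²⁻] = 0.124 mmol/kg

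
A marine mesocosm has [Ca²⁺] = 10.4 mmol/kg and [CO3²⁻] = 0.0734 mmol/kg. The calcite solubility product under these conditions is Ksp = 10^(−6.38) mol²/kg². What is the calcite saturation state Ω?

Ksp = 10^(−6.38) = 4.169×10^-7
Ω = [Ca²⁺][CO3²⁻]/Ksp = (10.4×10^-3)(0.0734×10^-3) / 4.169×10^-7 = 1.83

Ω = 1.83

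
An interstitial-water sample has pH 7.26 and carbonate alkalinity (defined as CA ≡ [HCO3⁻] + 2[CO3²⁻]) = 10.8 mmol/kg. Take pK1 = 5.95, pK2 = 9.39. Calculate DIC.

CA = [HCO3⁻] + 2[CO3²⁻] = (α₁ + 2α₂)·DIC
At pH 7.26: [H⁺]/K1 = 10^-1.31 = 0.048978, K2/[H⁺] = 10^-2.13 = 0.0074131
α₁ = 1/(1 + 0.048978 + 0.0074131) = 1/1.0564 = 0.9466; α₂ = α₁·K2/[H⁺] = 0.007017
α₁ + 2α₂ = 0.9607
DIC = CA / (α₁ + 2α₂) = 10.8 / 0.9607 = 11.2 mmol/kg

DIC = 11.2 mmol/kg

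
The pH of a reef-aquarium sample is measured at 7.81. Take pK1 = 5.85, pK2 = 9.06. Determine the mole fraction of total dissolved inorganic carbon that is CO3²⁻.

α₂ = 1 / (1 + [H⁺]/K2 + [H⁺]²/(K1K2)) = 1 / (1 + 10^+1.25 + 10^-0.71)
   = 1 / (1 + 17.783 + 0.19498) = 1/18.978 = 0.05269

α₂ = 0.0527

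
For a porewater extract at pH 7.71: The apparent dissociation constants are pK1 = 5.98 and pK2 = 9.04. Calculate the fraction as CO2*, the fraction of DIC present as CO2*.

α₀ = 1 / (1 + K1/[H⁺] + K1K2/[H⁺]²) = 1 / (1 + 10^+1.73 + 10^+0.40)
   = 1 / (1 + 53.703 + 2.5119) = 1/57.215 = 0.01748

α₀ = 0.0175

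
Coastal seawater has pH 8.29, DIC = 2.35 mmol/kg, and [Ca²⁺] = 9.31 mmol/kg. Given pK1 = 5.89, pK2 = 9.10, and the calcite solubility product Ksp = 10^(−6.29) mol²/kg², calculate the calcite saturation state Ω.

α₂ = 1 / (1 + [H⁺]/K2 + [H⁺]²/(K1K2)) = 1 / (1 + 10^+0.81 + 10^-1.59)
   = 1 / (1 + 6.4565 + 0.025704) = 1/7.4822 = 0.1336
[CO3²⁻] = α₂ × DIC = 0.1336 × 2.35 = 0.3141 mmol/kg
Ksp = 10^(−6.29) = 5.129×10^-7
Ω = [Ca²⁺][CO3²⁻]/Ksp = (9.31×10^-3)(3.141×10^-4) / 5.129×10^-7 = 5.70

Ω = 5.70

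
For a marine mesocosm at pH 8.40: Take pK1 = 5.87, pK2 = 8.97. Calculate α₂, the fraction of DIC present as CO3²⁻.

α₂ = 0.212

α₂ = 1 / (1 + [H⁺]/K2 + [H⁺]²/(K1K2)) = 1 / (1 + 10^+0.57 + 10^-1.96)
   = 1 / (1 + 3.7154 + 0.010965) = 1/4.7263 = 0.2116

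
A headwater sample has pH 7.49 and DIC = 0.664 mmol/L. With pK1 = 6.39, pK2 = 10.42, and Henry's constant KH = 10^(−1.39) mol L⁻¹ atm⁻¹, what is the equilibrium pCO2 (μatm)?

α₀ = 1 / (1 + K1/[H⁺] + K1K2/[H⁺]²) = 1 / (1 + 10^+1.10 + 10^-1.83)
   = 1 / (1 + 12.589 + 0.014791) = 1/13.604 = 0.07351
[CO2*] = α₀ × DIC = 0.07351 × 0.664 = 0.04881 mmol/L
pCO2 = [CO2*]/KH = 4.881×10^-5 / 4.074×10^-2 = 1200 μatm

pCO2 = 1200 μatm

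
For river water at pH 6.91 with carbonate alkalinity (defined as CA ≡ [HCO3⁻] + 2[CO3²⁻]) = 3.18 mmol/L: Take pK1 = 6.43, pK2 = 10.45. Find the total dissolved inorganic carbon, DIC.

DIC = 4.23 mmol/L

CA = [HCO3⁻] + 2[CO3²⁻] = (α₁ + 2α₂)·DIC
At pH 6.91: [H⁺]/K1 = 10^-0.48 = 0.33113, K2/[H⁺] = 10^-3.54 = 0.00028840
α₁ = 1/(1 + 0.33113 + 0.00028840) = 1/1.3314 = 0.7511; α₂ = α₁·K2/[H⁺] = 0.0002166
α₁ + 2α₂ = 0.7515
DIC = CA / (α₁ + 2α₂) = 3.18 / 0.7515 = 4.23 mmol/L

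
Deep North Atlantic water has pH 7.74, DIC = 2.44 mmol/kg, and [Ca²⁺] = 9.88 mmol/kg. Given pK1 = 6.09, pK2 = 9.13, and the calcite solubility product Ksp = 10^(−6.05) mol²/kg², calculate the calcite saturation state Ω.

Ω = 1.04

α₂ = 1 / (1 + [H⁺]/K2 + [H⁺]²/(K1K2)) = 1 / (1 + 10^+1.39 + 10^-0.26)
   = 1 / (1 + 24.547 + 0.54954) = 1/26.097 = 0.03832
[CO3²⁻] = α₂ × DIC = 0.03832 × 2.44 = 0.09350 mmol/kg
Ksp = 10^(−6.05) = 8.913×10^-7
Ω = [Ca²⁺][CO3²⁻]/Ksp = (9.88×10^-3)(9.350×10^-5) / 8.913×10^-7 = 1.04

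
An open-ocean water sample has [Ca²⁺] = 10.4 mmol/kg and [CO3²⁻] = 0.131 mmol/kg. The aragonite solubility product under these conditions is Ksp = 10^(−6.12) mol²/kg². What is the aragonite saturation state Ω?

Ω = 1.80

Ksp = 10^(−6.12) = 7.586×10^-7
Ω = [Ca²⁺][CO3²⁻]/Ksp = (10.4×10^-3)(0.131×10^-3) / 7.586×10^-7 = 1.80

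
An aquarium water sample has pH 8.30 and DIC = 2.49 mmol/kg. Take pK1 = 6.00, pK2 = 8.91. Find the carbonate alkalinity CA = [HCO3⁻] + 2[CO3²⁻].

CA = 2.97 mmol/kg

CA = [HCO3⁻] + 2[CO3²⁻] = (α₁ + 2α₂)·DIC
At pH 8.30: [H⁺]/K1 = 10^-2.30 = 0.0050119, K2/[H⁺] = 10^-0.61 = 0.24547
α₁ = 1/(1 + 0.0050119 + 0.24547) = 1/1.2505 = 0.7997; α₂ = α₁·K2/[H⁺] = 0.1963
α₁ + 2α₂ = 1.1923
CA = 1.1923 × 2.49 = 2.97 mmol/kg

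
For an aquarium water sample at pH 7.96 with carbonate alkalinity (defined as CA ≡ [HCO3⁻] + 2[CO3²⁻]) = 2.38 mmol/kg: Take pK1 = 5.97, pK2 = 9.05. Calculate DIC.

CA = [HCO3⁻] + 2[CO3²⁻] = (α₁ + 2α₂)·DIC
At pH 7.96: [H⁺]/K1 = 10^-1.99 = 0.010233, K2/[H⁺] = 10^-1.09 = 0.081283
α₁ = 1/(1 + 0.010233 + 0.081283) = 1/1.0915 = 0.9162; α₂ = α₁·K2/[H⁺] = 0.07447
α₁ + 2α₂ = 1.0651
DIC = CA / (α₁ + 2α₂) = 2.38 / 1.0651 = 2.23 mmol/kg

DIC = 2.23 mmol/kg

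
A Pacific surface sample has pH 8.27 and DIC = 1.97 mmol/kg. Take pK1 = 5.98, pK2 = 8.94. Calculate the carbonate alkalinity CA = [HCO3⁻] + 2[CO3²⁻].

CA = 2.31 mmol/kg

CA = [HCO3⁻] + 2[CO3²⁻] = (α₁ + 2α₂)·DIC
At pH 8.27: [H⁺]/K1 = 10^-2.29 = 0.0051286, K2/[H⁺] = 10^-0.67 = 0.21380
α₁ = 1/(1 + 0.0051286 + 0.21380) = 1/1.2189 = 0.8204; α₂ = α₁·K2/[H⁺] = 0.1754
α₁ + 2α₂ = 1.1712
CA = 1.1712 × 1.97 = 2.31 mmol/kg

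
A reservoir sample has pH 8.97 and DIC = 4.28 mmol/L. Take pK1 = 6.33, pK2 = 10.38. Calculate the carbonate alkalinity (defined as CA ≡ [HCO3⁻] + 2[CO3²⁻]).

CA = 4.43 mmol/L

CA = [HCO3⁻] + 2[CO3²⁻] = (α₁ + 2α₂)·DIC
At pH 8.97: [H⁺]/K1 = 10^-2.64 = 0.0022909, K2/[H⁺] = 10^-1.41 = 0.038905
α₁ = 1/(1 + 0.0022909 + 0.038905) = 1/1.0412 = 0.9604; α₂ = α₁·K2/[H⁺] = 0.03737
α₁ + 2α₂ = 1.0352
CA = 1.0352 × 4.28 = 4.43 mmol/L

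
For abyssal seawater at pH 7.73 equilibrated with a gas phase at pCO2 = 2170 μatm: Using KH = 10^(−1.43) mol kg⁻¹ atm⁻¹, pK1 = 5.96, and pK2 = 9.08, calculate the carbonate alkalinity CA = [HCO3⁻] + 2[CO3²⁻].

CA = 5.17 mmol/kg

[CO2*] = KH · pCO2 = 10^(−1.43) × 2170×10^-6 = 8.062×10^-5 mol/kg
α₀ = 1/(1 + K1/[H⁺] + K1K2/[H⁺]²) = 1/(1 + 10^+1.77 + 10^+0.42) = 0.01600
DIC = [CO2*]/α₀ = 8.062×10^-5 / 0.01600 = 5.040 mmol/kg
CA = (α₁ + 2α₂)·DIC = (0.9419 + 2×0.04207) × 5.040 = 5.17 mmol/kg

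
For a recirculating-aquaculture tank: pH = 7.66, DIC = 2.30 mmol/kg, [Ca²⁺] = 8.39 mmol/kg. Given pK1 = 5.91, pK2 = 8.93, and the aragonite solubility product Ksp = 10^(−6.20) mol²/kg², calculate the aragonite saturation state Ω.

α₂ = 1 / (1 + [H⁺]/K2 + [H⁺]²/(K1K2)) = 1 / (1 + 10^+1.27 + 10^-0.48)
   = 1 / (1 + 18.621 + 0.33113) = 1/19.952 = 0.05012
[CO3²⁻] = α₂ × DIC = 0.05012 × 2.30 = 0.1153 mmol/kg
Ksp = 10^(−6.20) = 6.310×10^-7
Ω = [Ca²⁺][CO3²⁻]/Ksp = (8.39×10^-3)(1.153×10^-4) / 6.310×10^-7 = 1.53

Ω = 1.53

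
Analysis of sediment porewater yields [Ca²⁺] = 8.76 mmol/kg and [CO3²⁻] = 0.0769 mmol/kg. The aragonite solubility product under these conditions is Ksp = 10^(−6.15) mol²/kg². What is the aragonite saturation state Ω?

Ω = 0.952

Ksp = 10^(−6.15) = 7.079×10^-7
Ω = [Ca²⁺][CO3²⁻]/Ksp = (8.76×10^-3)(0.0769×10^-3) / 7.079×10^-7 = 0.952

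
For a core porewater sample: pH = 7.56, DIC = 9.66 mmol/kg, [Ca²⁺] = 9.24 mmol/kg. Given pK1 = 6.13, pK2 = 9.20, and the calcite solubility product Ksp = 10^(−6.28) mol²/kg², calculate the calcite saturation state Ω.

α₂ = 1 / (1 + [H⁺]/K2 + [H⁺]²/(K1K2)) = 1 / (1 + 10^+1.64 + 10^+0.21)
   = 1 / (1 + 43.652 + 1.6218) = 1/46.273 = 0.02161
[CO3²⁻] = α₂ × DIC = 0.02161 × 9.66 = 0.2088 mmol/kg
Ksp = 10^(−6.28) = 5.248×10^-7
Ω = [Ca²⁺][CO3²⁻]/Ksp = (9.24×10^-3)(2.088×10^-4) / 5.248×10^-7 = 3.68

Ω = 3.68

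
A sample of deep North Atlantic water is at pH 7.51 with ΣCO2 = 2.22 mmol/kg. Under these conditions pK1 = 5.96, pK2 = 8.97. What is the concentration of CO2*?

[CO2*] = 0.0589 mmol/kg

α₀ = 1 / (1 + K1/[H⁺] + K1K2/[H⁺]²) = 1 / (1 + 10^+1.55 + 10^+0.09)
   = 1 / (1 + 35.481 + 1.2303) = 1/37.712 = 0.02652
[CO2*] = α₀ × DIC = 0.02652 × 2.22 = 0.0589 mmol/kg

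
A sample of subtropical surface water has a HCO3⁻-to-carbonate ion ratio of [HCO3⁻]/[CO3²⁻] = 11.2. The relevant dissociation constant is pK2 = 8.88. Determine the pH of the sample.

pH = 7.83

From K2 = [H⁺][CO3²⁻]/[HCO3⁻]:  pH = pK2 − log₁₀([HCO3⁻]/[CO3²⁻])
log₁₀(11.2) = +1.049
pH = 8.88 − (+1.049) = 7.83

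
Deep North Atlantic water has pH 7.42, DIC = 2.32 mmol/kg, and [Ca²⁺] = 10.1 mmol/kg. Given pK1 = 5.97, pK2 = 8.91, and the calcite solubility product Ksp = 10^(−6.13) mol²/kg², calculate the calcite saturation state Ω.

α₂ = 1 / (1 + [H⁺]/K2 + [H⁺]²/(K1K2)) = 1 / (1 + 10^+1.49 + 10^+0.04)
   = 1 / (1 + 30.903 + 1.0965) = 1/32.999 = 0.03030
[CO3²⁻] = α₂ × DIC = 0.03030 × 2.32 = 0.07030 mmol/kg
Ksp = 10^(−6.13) = 7.413×10^-7
Ω = [Ca²⁺][CO3²⁻]/Ksp = (10.1×10^-3)(7.030×10^-5) / 7.413×10^-7 = 0.958

Ω = 0.958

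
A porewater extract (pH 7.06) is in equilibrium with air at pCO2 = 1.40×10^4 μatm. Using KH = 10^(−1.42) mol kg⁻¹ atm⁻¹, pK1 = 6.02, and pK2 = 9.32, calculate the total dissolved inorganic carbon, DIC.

[CO2*] = KH · pCO2 = 10^(−1.42) × 1.40×10^4×10^-6 = 5.323×10^-4 mol/kg
α₀ = 1/(1 + K1/[H⁺] + K1K2/[H⁺]²) = 1/(1 + 10^+1.04 + 10^-1.22) = 0.08316
DIC = [CO2*]/α₀ = 5.323×10^-4 / 0.08316 = 6.40 mmol/kg

DIC = 6.40 mmol/kg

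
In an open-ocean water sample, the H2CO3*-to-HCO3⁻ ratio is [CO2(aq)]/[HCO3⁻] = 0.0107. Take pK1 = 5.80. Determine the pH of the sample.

pH = 7.77

From K1 = [H⁺][HCO3⁻]/[CO2(aq)]:  pH = pK1 − log₁₀([CO2(aq)]/[HCO3⁻])
log₁₀(0.0107) = -1.971
pH = 5.80 − (-1.971) = 7.77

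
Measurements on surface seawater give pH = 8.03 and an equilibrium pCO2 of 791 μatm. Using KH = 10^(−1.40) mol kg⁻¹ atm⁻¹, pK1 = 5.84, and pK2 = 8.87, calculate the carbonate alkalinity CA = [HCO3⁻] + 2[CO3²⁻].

[CO2*] = KH · pCO2 = 10^(−1.40) × 791×10^-6 = 3.149×10^-5 mol/kg
α₀ = 1/(1 + K1/[H⁺] + K1K2/[H⁺]²) = 1/(1 + 10^+2.19 + 10^+1.35) = 0.005610
DIC = [CO2*]/α₀ = 3.149×10^-5 / 0.005610 = 5.614 mmol/kg
CA = (α₁ + 2α₂)·DIC = (0.8688 + 2×0.1256) × 5.614 = 6.29 mmol/kg

CA = 6.29 mmol/kg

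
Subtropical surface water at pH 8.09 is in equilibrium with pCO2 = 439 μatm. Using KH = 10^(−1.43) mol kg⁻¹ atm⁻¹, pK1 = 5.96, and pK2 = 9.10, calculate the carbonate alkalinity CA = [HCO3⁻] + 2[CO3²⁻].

[CO2*] = KH · pCO2 = 10^(−1.43) × 439×10^-6 = 1.631×10^-5 mol/kg
α₀ = 1/(1 + K1/[H⁺] + K1K2/[H⁺]²) = 1/(1 + 10^+2.13 + 10^+1.12) = 0.006708
DIC = [CO2*]/α₀ = 1.631×10^-5 / 0.006708 = 2.432 mmol/kg
CA = (α₁ + 2α₂)·DIC = (0.9049 + 2×0.08843) × 2.432 = 2.63 mmol/kg

CA = 2.63 mmol/kg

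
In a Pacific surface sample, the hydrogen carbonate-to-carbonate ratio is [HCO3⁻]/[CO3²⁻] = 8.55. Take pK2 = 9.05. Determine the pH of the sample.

From K2 = [H⁺][CO3²⁻]/[HCO3⁻]:  pH = pK2 − log₁₀([HCO3⁻]/[CO3²⁻])
log₁₀(8.55) = +0.932
pH = 9.05 − (+0.932) = 8.12

pH = 8.12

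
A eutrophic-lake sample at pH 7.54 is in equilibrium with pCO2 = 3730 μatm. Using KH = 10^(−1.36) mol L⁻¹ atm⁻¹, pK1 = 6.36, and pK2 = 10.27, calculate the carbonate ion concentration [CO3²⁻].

[CO3²⁻] = 4.59 μmol/L

[CO2*] = KH · pCO2 = 10^(−1.36) × 3730×10^-6 = 1.628×10^-4 mol/L
α₀ = 1/(1 + K1/[H⁺] + K1K2/[H⁺]²) = 1/(1 + 10^+1.18 + 10^-1.55) = 0.06187
DIC = [CO2*]/α₀ = 1.628×10^-4 / 0.06187 = 2.632 mmol/L
[CO3²⁻] = α₂·DIC; α₂ = 0.001744, so [CO3²⁻] = 0.001744 × 2.632 = 0.00459 mmol/L = 4.59 μmol/L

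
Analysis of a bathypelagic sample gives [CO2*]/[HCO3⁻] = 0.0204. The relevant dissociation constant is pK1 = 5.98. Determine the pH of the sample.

pH = 7.67

From K1 = [H⁺][HCO3⁻]/[CO2*]:  pH = pK1 − log₁₀([CO2*]/[HCO3⁻])
log₁₀(0.0204) = -1.690
pH = 5.98 − (-1.690) = 7.67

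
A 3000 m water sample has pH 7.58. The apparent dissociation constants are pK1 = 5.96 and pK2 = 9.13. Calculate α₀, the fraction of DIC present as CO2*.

α₀ = 1 / (1 + K1/[H⁺] + K1K2/[H⁺]²) = 1 / (1 + 10^+1.62 + 10^+0.07)
   = 1 / (1 + 41.687 + 1.1749) = 1/43.862 = 0.02280

α₀ = 0.0228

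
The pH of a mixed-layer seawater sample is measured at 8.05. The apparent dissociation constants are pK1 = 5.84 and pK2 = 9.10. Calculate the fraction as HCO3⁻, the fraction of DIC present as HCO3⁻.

α₁ = 1 / (1 + [H⁺]/K1 + K2/[H⁺]) = 1 / (1 + 10^-2.21 + 10^-1.05)
   = 1 / (1 + 0.0061660 + 0.089125) = 1/1.0953 = 0.9130

α₁ = 0.913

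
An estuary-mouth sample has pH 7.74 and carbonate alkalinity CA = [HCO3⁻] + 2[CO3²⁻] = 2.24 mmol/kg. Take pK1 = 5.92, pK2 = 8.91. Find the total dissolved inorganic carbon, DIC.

CA = [HCO3⁻] + 2[CO3²⁻] = (α₁ + 2α₂)·DIC
At pH 7.74: [H⁺]/K1 = 10^-1.82 = 0.015136, K2/[H⁺] = 10^-1.17 = 0.067608
α₁ = 1/(1 + 0.015136 + 0.067608) = 1/1.0827 = 0.9236; α₂ = α₁·K2/[H⁺] = 0.06244
α₁ + 2α₂ = 1.0485
DIC = CA / (α₁ + 2α₂) = 2.24 / 1.0485 = 2.14 mmol/kg

DIC = 2.14 mmol/kg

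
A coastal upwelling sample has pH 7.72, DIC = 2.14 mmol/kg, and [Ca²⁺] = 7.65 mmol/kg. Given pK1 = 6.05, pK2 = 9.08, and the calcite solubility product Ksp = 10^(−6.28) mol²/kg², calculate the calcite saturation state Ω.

Ω = 1.28

α₂ = 1 / (1 + [H⁺]/K2 + [H⁺]²/(K1K2)) = 1 / (1 + 10^+1.36 + 10^-0.31)
   = 1 / (1 + 22.909 + 0.48978) = 1/24.398 = 0.04099
[CO3²⁻] = α₂ × DIC = 0.04099 × 2.14 = 0.08771 mmol/kg
Ksp = 10^(−6.28) = 5.248×10^-7
Ω = [Ca²⁺][CO3²⁻]/Ksp = (7.65×10^-3)(8.771×10^-5) / 5.248×10^-7 = 1.28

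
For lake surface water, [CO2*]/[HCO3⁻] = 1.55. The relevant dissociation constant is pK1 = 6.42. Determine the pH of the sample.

From K1 = [H⁺][HCO3⁻]/[CO2*]:  pH = pK1 − log₁₀([CO2*]/[HCO3⁻])
log₁₀(1.55) = +0.190
pH = 6.42 − (+0.190) = 6.23

pH = 6.23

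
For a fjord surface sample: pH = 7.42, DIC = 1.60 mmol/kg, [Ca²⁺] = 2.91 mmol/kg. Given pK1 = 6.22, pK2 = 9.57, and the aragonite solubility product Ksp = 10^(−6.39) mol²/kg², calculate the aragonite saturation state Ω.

α₂ = 1 / (1 + [H⁺]/K2 + [H⁺]²/(K1K2)) = 1 / (1 + 10^+2.15 + 10^+0.95)
   = 1 / (1 + 141.25 + 8.9125) = 1/151.17 = 0.006615
[CO3²⁻] = α₂ × DIC = 0.006615 × 1.60 = 0.01058 mmol/kg = 10.58 μmol/kg
Ksp = 10^(−6.39) = 4.074×10^-7
Ω = [Ca²⁺][CO3²⁻]/Ksp = (2.91×10^-3)(1.058×10^-5) / 4.074×10^-7 = 0.0756

Ω = 0.0756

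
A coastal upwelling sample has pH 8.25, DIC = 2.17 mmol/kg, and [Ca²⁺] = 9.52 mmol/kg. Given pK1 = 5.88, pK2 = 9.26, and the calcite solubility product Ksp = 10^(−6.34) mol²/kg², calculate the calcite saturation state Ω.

α₂ = 1 / (1 + [H⁺]/K2 + [H⁺]²/(K1K2)) = 1 / (1 + 10^+1.01 + 10^-1.36)
   = 1 / (1 + 10.233 + 0.043652) = 1/11.277 = 0.08868
[CO3²⁻] = α₂ × DIC = 0.08868 × 2.17 = 0.1924 mmol/kg
Ksp = 10^(−6.34) = 4.571×10^-7
Ω = [Ca²⁺][CO3²⁻]/Ksp = (9.52×10^-3)(1.924×10^-4) / 4.571×10^-7 = 4.01

Ω = 4.01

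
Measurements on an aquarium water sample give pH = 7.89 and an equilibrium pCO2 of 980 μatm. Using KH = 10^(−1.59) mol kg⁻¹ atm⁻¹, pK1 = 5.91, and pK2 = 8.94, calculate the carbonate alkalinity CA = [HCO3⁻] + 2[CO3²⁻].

CA = 2.83 mmol/kg

[CO2*] = KH · pCO2 = 10^(−1.59) × 980×10^-6 = 2.519×10^-5 mol/kg
α₀ = 1/(1 + K1/[H⁺] + K1K2/[H⁺]²) = 1/(1 + 10^+1.98 + 10^+0.93) = 0.009523
DIC = [CO2*]/α₀ = 2.519×10^-5 / 0.009523 = 2.645 mmol/kg
CA = (α₁ + 2α₂)·DIC = (0.9094 + 2×0.08105) × 2.645 = 2.83 mmol/kg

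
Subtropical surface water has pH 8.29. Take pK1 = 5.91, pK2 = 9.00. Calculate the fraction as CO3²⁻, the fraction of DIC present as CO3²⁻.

α₂ = 0.163

α₂ = 1 / (1 + [H⁺]/K2 + [H⁺]²/(K1K2)) = 1 / (1 + 10^+0.71 + 10^-1.67)
   = 1 / (1 + 5.1286 + 0.021380) = 1/6.1500 = 0.1626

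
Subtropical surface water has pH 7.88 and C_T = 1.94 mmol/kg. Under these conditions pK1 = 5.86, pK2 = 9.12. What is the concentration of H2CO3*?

α₀ = 1 / (1 + K1/[H⁺] + K1K2/[H⁺]²) = 1 / (1 + 10^+2.02 + 10^+0.78)
   = 1 / (1 + 104.71 + 6.0256) = 1/111.74 = 0.008949
[CO2*] = α₀ × DIC = 0.008949 × 1.94 = 0.0174 mmol/kg = 17.4 μmol/kg

[CO2*] = 17.4 μmol/kg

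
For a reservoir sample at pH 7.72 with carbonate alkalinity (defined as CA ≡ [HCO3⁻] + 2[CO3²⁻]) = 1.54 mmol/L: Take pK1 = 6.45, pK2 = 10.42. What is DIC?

DIC = 1.62 mmol/L

CA = [HCO3⁻] + 2[CO3²⁻] = (α₁ + 2α₂)·DIC
At pH 7.72: [H⁺]/K1 = 10^-1.27 = 0.053703, K2/[H⁺] = 10^-2.70 = 0.0019953
α₁ = 1/(1 + 0.053703 + 0.0019953) = 1/1.0557 = 0.9472; α₂ = α₁·K2/[H⁺] = 0.001890
α₁ + 2α₂ = 0.9510
DIC = CA / (α₁ + 2α₂) = 1.54 / 0.9510 = 1.62 mmol/L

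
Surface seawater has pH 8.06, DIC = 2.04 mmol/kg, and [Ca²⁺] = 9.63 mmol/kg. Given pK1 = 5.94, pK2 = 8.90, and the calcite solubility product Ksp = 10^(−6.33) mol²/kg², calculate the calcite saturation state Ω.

Ω = 5.27

α₂ = 1 / (1 + [H⁺]/K2 + [H⁺]²/(K1K2)) = 1 / (1 + 10^+0.84 + 10^-1.28)
   = 1 / (1 + 6.9183 + 0.052481) = 1/7.9708 = 0.1255
[CO3²⁻] = α₂ × DIC = 0.1255 × 2.04 = 0.2559 mmol/kg
Ksp = 10^(−6.33) = 4.677×10^-7
Ω = [Ca²⁺][CO3²⁻]/Ksp = (9.63×10^-3)(2.559×10^-4) / 4.677×10^-7 = 5.27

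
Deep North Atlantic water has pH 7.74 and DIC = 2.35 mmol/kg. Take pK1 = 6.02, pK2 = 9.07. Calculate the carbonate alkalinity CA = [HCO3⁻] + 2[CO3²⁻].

CA = 2.41 mmol/kg

CA = [HCO3⁻] + 2[CO3²⁻] = (α₁ + 2α₂)·DIC
At pH 7.74: [H⁺]/K1 = 10^-1.72 = 0.019055, K2/[H⁺] = 10^-1.33 = 0.046774
α₁ = 1/(1 + 0.019055 + 0.046774) = 1/1.0658 = 0.9382; α₂ = α₁·K2/[H⁺] = 0.04388
α₁ + 2α₂ = 1.0260
CA = 1.0260 × 2.35 = 2.41 mmol/kg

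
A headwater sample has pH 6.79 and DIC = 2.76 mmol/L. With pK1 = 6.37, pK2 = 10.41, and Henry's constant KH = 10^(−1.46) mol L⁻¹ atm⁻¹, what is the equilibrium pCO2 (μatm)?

α₀ = 1 / (1 + K1/[H⁺] + K1K2/[H⁺]²) = 1 / (1 + 10^+0.42 + 10^-3.20)
   = 1 / (1 + 2.6303 + 0.00063096) = 1/3.6309 = 0.2754
[CO2*] = α₀ × DIC = 0.2754 × 2.76 = 0.7601 mmol/L
pCO2 = [CO2*]/KH = 7.601×10^-4 / 3.467×10^-2 = 2.19×10^4 μatm

pCO2 = 2.19×10^4 μatm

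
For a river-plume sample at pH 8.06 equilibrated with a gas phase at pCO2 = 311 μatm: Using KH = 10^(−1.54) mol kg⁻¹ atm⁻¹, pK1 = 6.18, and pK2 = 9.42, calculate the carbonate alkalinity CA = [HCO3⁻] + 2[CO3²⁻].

[CO2*] = KH · pCO2 = 10^(−1.54) × 311×10^-6 = 8.969×10^-6 mol/kg
α₀ = 1/(1 + K1/[H⁺] + K1K2/[H⁺]²) = 1/(1 + 10^+1.88 + 10^+0.52) = 0.01247
DIC = [CO2*]/α₀ = 8.969×10^-6 / 0.01247 = 0.7191 mmol/kg
CA = (α₁ + 2α₂)·DIC = (0.9462 + 2×0.04130) × 0.7191 = 0.740 mmol/kg

CA = 0.740 mmol/kg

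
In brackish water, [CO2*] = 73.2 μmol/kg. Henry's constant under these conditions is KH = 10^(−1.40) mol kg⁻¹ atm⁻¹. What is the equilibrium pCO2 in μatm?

KH = 10^(−1.40) = 3.981×10^-2 mol kg⁻¹ atm⁻¹
pCO2 = [CO2*]/KH = 73.2×10^-6 / 3.981×10^-2 = 1.84×10^-3 atm = 1840 μatm

pCO2 = 1840 μatm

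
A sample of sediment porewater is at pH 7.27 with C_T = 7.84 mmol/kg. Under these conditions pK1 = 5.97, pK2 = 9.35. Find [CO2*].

α₀ = 1 / (1 + K1/[H⁺] + K1K2/[H⁺]²) = 1 / (1 + 10^+1.30 + 10^-0.78)
   = 1 / (1 + 19.953 + 0.16596) = 1/21.119 = 0.04735
[CO2*] = α₀ × DIC = 0.04735 × 7.84 = 0.371 mmol/kg

[CO2*] = 0.371 mmol/kg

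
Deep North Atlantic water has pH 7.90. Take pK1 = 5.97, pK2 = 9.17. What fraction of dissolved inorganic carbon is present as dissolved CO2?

α₀ = 0.0110

α₀ = 1 / (1 + K1/[H⁺] + K1K2/[H⁺]²) = 1 / (1 + 10^+1.93 + 10^+0.66)
   = 1 / (1 + 85.114 + 4.5709) = 1/90.685 = 0.01103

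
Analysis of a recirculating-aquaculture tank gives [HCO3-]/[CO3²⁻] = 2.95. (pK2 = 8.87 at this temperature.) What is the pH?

pH = 8.40

From K2 = [H⁺][CO3²⁻]/[HCO3-]:  pH = pK2 − log₁₀([HCO3-]/[CO3²⁻])
log₁₀(2.95) = +0.470
pH = 8.87 − (+0.470) = 8.40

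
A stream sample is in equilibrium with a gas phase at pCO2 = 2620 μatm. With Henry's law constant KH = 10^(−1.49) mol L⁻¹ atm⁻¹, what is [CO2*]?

[CO2*] = 84.8 μmol/L

KH = 10^(−1.49) = 3.236×10^-2 mol L⁻¹ atm⁻¹
[CO2*] = KH · pCO2 = 3.236×10^-2 × 2620×10^-6 atm = 8.48×10^-5 mol/L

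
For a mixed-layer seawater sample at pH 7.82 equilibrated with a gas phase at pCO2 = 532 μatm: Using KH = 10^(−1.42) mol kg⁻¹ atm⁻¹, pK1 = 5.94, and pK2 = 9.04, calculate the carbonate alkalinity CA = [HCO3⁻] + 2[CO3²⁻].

CA = 1.72 mmol/kg

[CO2*] = KH · pCO2 = 10^(−1.42) × 532×10^-6 = 2.023×10^-5 mol/kg
α₀ = 1/(1 + K1/[H⁺] + K1K2/[H⁺]²) = 1/(1 + 10^+1.88 + 10^+0.66) = 0.01228
DIC = [CO2*]/α₀ = 2.023×10^-5 / 0.01228 = 1.647 mmol/kg
CA = (α₁ + 2α₂)·DIC = (0.9316 + 2×0.05613) × 1.647 = 1.72 mmol/kg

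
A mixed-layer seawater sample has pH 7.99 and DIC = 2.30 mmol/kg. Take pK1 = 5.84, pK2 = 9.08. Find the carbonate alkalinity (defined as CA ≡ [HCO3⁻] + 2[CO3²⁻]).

CA = [HCO3⁻] + 2[CO3²⁻] = (α₁ + 2α₂)·DIC
At pH 7.99: [H⁺]/K1 = 10^-2.15 = 0.0070795, K2/[H⁺] = 10^-1.09 = 0.081283
α₁ = 1/(1 + 0.0070795 + 0.081283) = 1/1.0884 = 0.9188; α₂ = α₁·K2/[H⁺] = 0.07468
α₁ + 2α₂ = 1.0682
CA = 1.0682 × 2.30 = 2.46 mmol/kg

CA = 2.46 mmol/kg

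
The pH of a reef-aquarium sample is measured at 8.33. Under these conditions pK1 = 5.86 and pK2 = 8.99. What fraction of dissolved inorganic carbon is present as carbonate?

α₂ = 0.179

α₂ = 1 / (1 + [H⁺]/K2 + [H⁺]²/(K1K2)) = 1 / (1 + 10^+0.66 + 10^-1.81)
   = 1 / (1 + 4.5709 + 0.015488) = 1/5.5864 = 0.1790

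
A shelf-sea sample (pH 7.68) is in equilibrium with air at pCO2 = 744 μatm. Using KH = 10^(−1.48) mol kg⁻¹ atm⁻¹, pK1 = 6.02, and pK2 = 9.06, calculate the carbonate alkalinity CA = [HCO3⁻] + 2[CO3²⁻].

[CO2*] = KH · pCO2 = 10^(−1.48) × 744×10^-6 = 2.464×10^-5 mol/kg
α₀ = 1/(1 + K1/[H⁺] + K1K2/[H⁺]²) = 1/(1 + 10^+1.66 + 10^+0.28) = 0.02057
DIC = [CO2*]/α₀ = 2.464×10^-5 / 0.02057 = 1.198 mmol/kg
CA = (α₁ + 2α₂)·DIC = (0.9402 + 2×0.03920) × 1.198 = 1.22 mmol/kg

CA = 1.22 mmol/kg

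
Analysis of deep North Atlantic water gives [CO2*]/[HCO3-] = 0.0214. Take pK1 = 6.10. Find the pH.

pH = 7.77

From K1 = [H⁺][HCO3-]/[CO2*]:  pH = pK1 − log₁₀([CO2*]/[HCO3-])
log₁₀(0.0214) = -1.670
pH = 6.10 − (-1.670) = 7.77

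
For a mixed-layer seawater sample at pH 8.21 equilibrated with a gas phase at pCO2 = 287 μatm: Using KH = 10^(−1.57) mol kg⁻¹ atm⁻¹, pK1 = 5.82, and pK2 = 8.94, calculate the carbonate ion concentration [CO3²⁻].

[CO3²⁻] = 0.353 mmol/kg

[CO2*] = KH · pCO2 = 10^(−1.57) × 287×10^-6 = 7.725×10^-6 mol/kg
α₀ = 1/(1 + K1/[H⁺] + K1K2/[H⁺]²) = 1/(1 + 10^+2.39 + 10^+1.66) = 0.003423
DIC = [CO2*]/α₀ = 7.725×10^-6 / 0.003423 = 2.257 mmol/kg
[CO3²⁻] = α₂·DIC; α₂ = 0.1564, so [CO3²⁻] = 0.1564 × 2.257 = 0.353 mmol/kg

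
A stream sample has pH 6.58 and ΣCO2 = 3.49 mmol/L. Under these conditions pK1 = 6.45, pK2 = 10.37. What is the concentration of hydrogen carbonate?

α₁ = 1 / (1 + [H⁺]/K1 + K2/[H⁺]) = 1 / (1 + 10^-0.13 + 10^-3.79)
   = 1 / (1 + 0.74131 + 0.00016218) = 1/1.7415 = 0.5742
[HCO3⁻] = α₁ × DIC = 0.5742 × 3.49 = 2.00 mmol/L

[HCO3⁻] = 2.00 mmol/L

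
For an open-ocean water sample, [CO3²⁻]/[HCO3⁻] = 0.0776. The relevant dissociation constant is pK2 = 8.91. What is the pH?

From K2 = [H⁺][CO3²⁻]/[HCO3⁻]:  pH = pK2 + log₁₀([CO3²⁻]/[HCO3⁻])
log₁₀(0.0776) = -1.110
pH = 8.91 + (-1.110) = 7.80

pH = 7.80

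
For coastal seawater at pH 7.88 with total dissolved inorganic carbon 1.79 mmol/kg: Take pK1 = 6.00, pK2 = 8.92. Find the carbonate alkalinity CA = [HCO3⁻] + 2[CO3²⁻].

CA = [HCO3⁻] + 2[CO3²⁻] = (α₁ + 2α₂)·DIC
At pH 7.88: [H⁺]/K1 = 10^-1.88 = 0.013183, K2/[H⁺] = 10^-1.04 = 0.091201
α₁ = 1/(1 + 0.013183 + 0.091201) = 1/1.1044 = 0.9055; α₂ = α₁·K2/[H⁺] = 0.08258
α₁ + 2α₂ = 1.0706
CA = 1.0706 × 1.79 = 1.92 mmol/kg

CA = 1.92 mmol/kg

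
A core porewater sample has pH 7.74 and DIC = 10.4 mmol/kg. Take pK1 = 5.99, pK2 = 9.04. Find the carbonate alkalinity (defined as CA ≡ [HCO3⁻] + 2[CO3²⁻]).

CA = 10.7 mmol/kg

CA = [HCO3⁻] + 2[CO3²⁻] = (α₁ + 2α₂)·DIC
At pH 7.74: [H⁺]/K1 = 10^-1.75 = 0.017783, K2/[H⁺] = 10^-1.30 = 0.050119
α₁ = 1/(1 + 0.017783 + 0.050119) = 1/1.0679 = 0.9364; α₂ = α₁·K2/[H⁺] = 0.04693
α₁ + 2α₂ = 1.0303
CA = 1.0303 × 10.4 = 10.7 mmol/kg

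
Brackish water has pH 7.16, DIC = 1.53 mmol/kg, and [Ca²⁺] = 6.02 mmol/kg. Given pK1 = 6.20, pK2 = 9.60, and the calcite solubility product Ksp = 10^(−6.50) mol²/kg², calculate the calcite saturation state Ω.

α₂ = 1 / (1 + [H⁺]/K2 + [H⁺]²/(K1K2)) = 1 / (1 + 10^+2.44 + 10^+1.48)
   = 1 / (1 + 275.42 + 30.200) = 1/306.62 = 0.003261
[CO3²⁻] = α₂ × DIC = 0.003261 × 1.53 = 0.004990 mmol/kg = 4.990 μmol/kg
Ksp = 10^(−6.50) = 3.162×10^-7
Ω = [Ca²⁺][CO3²⁻]/Ksp = (6.02×10^-3)(4.990×10^-6) / 3.162×10^-7 = 0.0950

Ω = 0.0950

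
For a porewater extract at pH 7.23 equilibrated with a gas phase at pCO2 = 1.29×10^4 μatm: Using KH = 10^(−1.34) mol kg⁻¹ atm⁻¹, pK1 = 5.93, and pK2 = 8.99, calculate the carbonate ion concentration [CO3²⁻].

[CO2*] = KH · pCO2 = 10^(−1.34) × 1.29×10^4×10^-6 = 5.896×10^-4 mol/kg
α₀ = 1/(1 + K1/[H⁺] + K1K2/[H⁺]²) = 1/(1 + 10^+1.30 + 10^-0.46) = 0.04695
DIC = [CO2*]/α₀ = 5.896×10^-4 / 0.04695 = 12.56 mmol/kg
[CO3²⁻] = α₂·DIC; α₂ = 0.01628, so [CO3²⁻] = 0.01628 × 12.56 = 0.204 mmol/kg

[CO3²⁻] = 0.204 mmol/kg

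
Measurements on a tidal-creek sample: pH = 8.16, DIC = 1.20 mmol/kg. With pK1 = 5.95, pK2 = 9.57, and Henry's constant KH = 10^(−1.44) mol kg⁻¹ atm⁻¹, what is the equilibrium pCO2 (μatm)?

α₀ = 1 / (1 + K1/[H⁺] + K1K2/[H⁺]²) = 1 / (1 + 10^+2.21 + 10^+0.80)
   = 1 / (1 + 162.18 + 6.3096) = 1/169.49 = 0.005900
[CO2*] = α₀ × DIC = 0.005900 × 1.20 = 0.007080 mmol/kg = 7.080 μmol/kg
pCO2 = [CO2*]/KH = 7.080×10^-6 / 3.631×10^-2 = 195 μatm

pCO2 = 195 μatm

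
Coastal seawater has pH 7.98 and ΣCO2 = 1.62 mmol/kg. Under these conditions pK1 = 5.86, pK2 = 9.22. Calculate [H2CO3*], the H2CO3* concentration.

α₀ = 1 / (1 + K1/[H⁺] + K1K2/[H⁺]²) = 1 / (1 + 10^+2.12 + 10^+0.88)
   = 1 / (1 + 131.83 + 7.5858) = 1/140.41 = 0.007122
[CO2*] = α₀ × DIC = 0.007122 × 1.62 = 0.0115 mmol/kg = 11.5 μmol/kg

[CO2*] = 11.5 μmol/kg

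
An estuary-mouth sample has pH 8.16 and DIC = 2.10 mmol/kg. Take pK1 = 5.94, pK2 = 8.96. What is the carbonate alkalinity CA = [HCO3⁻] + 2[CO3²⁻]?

CA = 2.37 mmol/kg

CA = [HCO3⁻] + 2[CO3²⁻] = (α₁ + 2α₂)·DIC
At pH 8.16: [H⁺]/K1 = 10^-2.22 = 0.0060256, K2/[H⁺] = 10^-0.80 = 0.15849
α₁ = 1/(1 + 0.0060256 + 0.15849) = 1/1.1645 = 0.8587; α₂ = α₁·K2/[H⁺] = 0.1361
α₁ + 2α₂ = 1.1309
CA = 1.1309 × 2.10 = 2.37 mmol/kg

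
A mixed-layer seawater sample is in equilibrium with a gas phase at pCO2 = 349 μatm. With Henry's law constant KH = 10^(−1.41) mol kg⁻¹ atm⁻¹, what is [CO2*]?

[CO2*] = 13.6 μmol/kg

KH = 10^(−1.41) = 3.890×10^-2 mol kg⁻¹ atm⁻¹
[CO2*] = KH · pCO2 = 3.890×10^-2 × 349×10^-6 atm = 1.36×10^-5 mol/kg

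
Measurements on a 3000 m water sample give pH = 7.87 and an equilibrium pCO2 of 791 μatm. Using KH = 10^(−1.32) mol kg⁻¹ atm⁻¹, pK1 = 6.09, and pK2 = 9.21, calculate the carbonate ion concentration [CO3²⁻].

[CO3²⁻] = 0.104 mmol/kg

[CO2*] = KH · pCO2 = 10^(−1.32) × 791×10^-6 = 3.786×10^-5 mol/kg
α₀ = 1/(1 + K1/[H⁺] + K1K2/[H⁺]²) = 1/(1 + 10^+1.78 + 10^+0.44) = 0.01562
DIC = [CO2*]/α₀ = 3.786×10^-5 / 0.01562 = 2.423 mmol/kg
[CO3²⁻] = α₂·DIC; α₂ = 0.04303, so [CO3²⁻] = 0.04303 × 2.423 = 0.104 mmol/kg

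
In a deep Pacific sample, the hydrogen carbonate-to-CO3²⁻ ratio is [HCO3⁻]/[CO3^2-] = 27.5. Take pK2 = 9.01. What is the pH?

pH = 7.57

From K2 = [H⁺][CO3^2-]/[HCO3⁻]:  pH = pK2 − log₁₀([HCO3⁻]/[CO3^2-])
log₁₀(27.5) = +1.439
pH = 9.01 − (+1.439) = 7.57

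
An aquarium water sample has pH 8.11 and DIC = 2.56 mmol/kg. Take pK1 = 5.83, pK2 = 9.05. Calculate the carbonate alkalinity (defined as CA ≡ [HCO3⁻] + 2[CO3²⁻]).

CA = [HCO3⁻] + 2[CO3²⁻] = (α₁ + 2α₂)·DIC
At pH 8.11: [H⁺]/K1 = 10^-2.28 = 0.0052481, K2/[H⁺] = 10^-0.94 = 0.11482
α₁ = 1/(1 + 0.0052481 + 0.11482) = 1/1.1201 = 0.8928; α₂ = α₁·K2/[H⁺] = 0.1025
α₁ + 2α₂ = 1.0978
CA = 1.0978 × 2.56 = 2.81 mmol/kg

CA = 2.81 mmol/kg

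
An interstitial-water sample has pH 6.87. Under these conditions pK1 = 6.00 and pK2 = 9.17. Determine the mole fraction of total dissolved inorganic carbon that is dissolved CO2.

α₀ = 0.118

α₀ = 1 / (1 + K1/[H⁺] + K1K2/[H⁺]²) = 1 / (1 + 10^+0.87 + 10^-1.43)
   = 1 / (1 + 7.4131 + 0.037154) = 1/8.4503 = 0.1183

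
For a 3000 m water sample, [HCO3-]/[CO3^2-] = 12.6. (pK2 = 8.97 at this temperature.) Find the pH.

pH = 7.87

From K2 = [H⁺][CO3^2-]/[HCO3-]:  pH = pK2 − log₁₀([HCO3-]/[CO3^2-])
log₁₀(12.6) = +1.100
pH = 8.97 − (+1.100) = 7.87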